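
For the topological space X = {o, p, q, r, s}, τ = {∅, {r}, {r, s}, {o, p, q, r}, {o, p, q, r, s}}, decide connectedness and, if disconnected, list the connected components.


(X, τ) is connected.

Find clopen sets (U ∈ τ with X ∖ U ∈ τ):
  U = ∅, X ∖ U = {o, p, q, r, s} — both open, so U is clopen.
  U = {o, p, q, r, s}, X ∖ U = ∅ — both open, so U is clopen.
Only trivial clopens (∅ and X) exist, so (X, τ) is connected.
Compute connected components by grouping points that agree on all clopens:
  component: {o, p, q, r, s}


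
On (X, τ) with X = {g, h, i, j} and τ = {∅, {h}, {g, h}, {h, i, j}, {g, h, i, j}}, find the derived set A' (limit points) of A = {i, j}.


A' = {i, j}

For each x ∈ X, list the open sets U ∈ τ with x ∈ U, then check whether U ∩ (A ∖ {x}) ≠ ∅ for every such U.
  x = g: open {g, h} ∋ x has {g, h} ∩ (A ∖ {g}) = ∅, so x is NOT a limit point.
  x = h: open {h} ∋ x has {h} ∩ (A ∖ {h}) = ∅, so x is NOT a limit point.
  x = i: opens ∋ x are {h, i, j}, {g, h, i, j}; each meets A ∖ {i}, so x IS a limit point.
  x = j: opens ∋ x are {h, i, j}, {g, h, i, j}; each meets A ∖ {j}, so x IS a limit point.
Collecting: A' = {i, j}.


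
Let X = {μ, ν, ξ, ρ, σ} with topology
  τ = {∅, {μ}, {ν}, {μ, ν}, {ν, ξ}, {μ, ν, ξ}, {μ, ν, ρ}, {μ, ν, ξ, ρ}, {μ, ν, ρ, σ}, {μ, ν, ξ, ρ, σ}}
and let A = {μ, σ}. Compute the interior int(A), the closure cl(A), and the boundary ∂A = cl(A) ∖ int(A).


int(A) = {μ}, cl(A) = {μ, ρ, σ}, ∂A = {ρ, σ}.

Closed sets in (X, τ) are complements of opens:
  closed(X, τ) = {∅, {ξ}, {σ}, {ξ, σ}, {ρ, σ}, {μ, ρ, σ}, {ξ, ρ, σ}, {μ, ξ, ρ, σ}, {ν, ξ, ρ, σ}, {μ, ν, ξ, ρ, σ}}.
int(A) = ⋃ {U ∈ τ : U ⊆ A}. Opens contained in A: ∅, {μ}.
Taking the union of these: int(A) = {μ}.
cl(A) = ⋂ {C closed : A ⊆ C}. Closed sets containing A: {μ, ρ, σ}, {μ, ξ, ρ, σ}, {μ, ν, ξ, ρ, σ}.
Intersecting these: cl(A) = {μ, ρ, σ}.
∂A = cl(A) ∖ int(A) = {μ, ρ, σ} ∖ {μ} = {ρ, σ}.


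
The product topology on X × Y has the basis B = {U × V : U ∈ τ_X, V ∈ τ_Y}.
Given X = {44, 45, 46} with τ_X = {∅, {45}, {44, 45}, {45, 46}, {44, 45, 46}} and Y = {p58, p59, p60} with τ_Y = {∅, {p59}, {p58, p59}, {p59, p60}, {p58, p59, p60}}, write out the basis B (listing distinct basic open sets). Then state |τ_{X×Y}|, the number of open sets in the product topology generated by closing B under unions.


Basis B = {∅ × ∅, {45} × {p59}, {44, 45} × {p59}, {45} × {p58, p59}, {45} × {p59, p60}, {45, 46} × {p59}, {44, 45, 46} × {p59}, {45} × {p58, p59, p60}, {44, 45} × {p58, p59}, {44, 45} × {p59, p60}, {45, 46} × {p58, p59}, {45, 46} × {p59, p60}, {44, 45} × {p58, p59, p60}, {44, 45, 46} × {p58, p59}, {44, 45, 46} × {p59, p60}, {45, 46} × {p58, p59, p60}, {44, 45, 46} × {p58, p59, p60}}; |τ_{X×Y}| = 48.

Enumerate products U × V with U ∈ τ_X, V ∈ τ_Y (deduplicated):
  ∅ × ∅ = {} (∅)
  {45} × {p59} = {(45,p59)}
  {44, 45} × {p59} = {(44,p59), (45,p59)}
  {45} × {p58, p59} = {(45,p58), (45,p59)}
  {45} × {p59, p60} = {(45,p59), (45,p60)}
  {45, 46} × {p59} = {(45,p59), (46,p59)}
  {44, 45, 46} × {p59} = {(44,p59), (45,p59), (46,p59)}
  {45} × {p58, p59, p60} = {(45,p58), (45,p59), (45,p60)}
  {44, 45} × {p58, p59} = {(44,p58), (44,p59), (45,p58), (45,p59)}
  {44, 45} × {p59, p60} = {(44,p59), (44,p60), (45,p59), (45,p60)}
  {45, 46} × {p58, p59} = {(45,p58), (45,p59), (46,p58), (46,p59)}
  {45, 46} × {p59, p60} = {(45,p59), (45,p60), (46,p59), (46,p60)}
  {44, 45} × {p58, p59, p60} = {(44,p58), (44,p59), (44,p60), (45,p58), (45,p59), (45,p60)}
  {44, 45, 46} × {p58, p59} = {(44,p58), (44,p59), (45,p58), (45,p59), (46,p58), (46,p59)}
  {44, 45, 46} × {p59, p60} = {(44,p59), (44,p60), (45,p59), (45,p60), (46,p59), (46,p60)}
  {45, 46} × {p58, p59, p60} = {(45,p58), (45,p59), (45,p60), (46,p58), (46,p59), (46,p60)}
  {44, 45, 46} × {p58, p59, p60} = {(44,p58), (44,p59), (44,p60), (45,p58), (45,p59), (45,p60), (46,p58), (46,p59), (46,p60)}
These 17 distinct sets form the basis B.
Close under arbitrary unions to get τ_{X×Y}; counting gives |τ_{X×Y}| = 48.


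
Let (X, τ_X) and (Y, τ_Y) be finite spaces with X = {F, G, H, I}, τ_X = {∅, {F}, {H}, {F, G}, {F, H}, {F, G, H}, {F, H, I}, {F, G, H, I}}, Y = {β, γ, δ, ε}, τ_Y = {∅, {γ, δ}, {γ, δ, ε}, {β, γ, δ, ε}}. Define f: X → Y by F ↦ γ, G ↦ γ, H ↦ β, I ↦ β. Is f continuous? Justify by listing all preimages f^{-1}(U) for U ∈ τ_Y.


f IS continuous.

Compute f^{-1}(U) for each U ∈ τ_Y:
  U = ∅: f^{-1}(U) = ∅ ∈ τ_X ✓.
  U = {γ, δ}: f^{-1}(U) = {F, G} ∈ τ_X ✓.
  U = {γ, δ, ε}: f^{-1}(U) = {F, G} ∈ τ_X ✓.
  U = {β, γ, δ, ε}: f^{-1}(U) = {F, G, H, I} ∈ τ_X ✓.
Every preimage lies in τ_X, so f IS continuous.


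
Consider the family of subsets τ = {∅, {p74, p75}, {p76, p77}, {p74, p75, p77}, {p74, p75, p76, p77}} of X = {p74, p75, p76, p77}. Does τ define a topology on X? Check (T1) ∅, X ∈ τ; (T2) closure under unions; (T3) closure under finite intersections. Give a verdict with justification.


τ is NOT a topology on X.

Axiom (T1): ∅ ∈ τ? Yes; X ∈ τ? Yes.
Axiom (T2/T3): check pairwise unions and intersections of members of τ.
Counterexample for (T3): {p76, p77} ∩ {p74, p75, p77} = {p77} ∉ τ. Therefore τ is NOT a topology.


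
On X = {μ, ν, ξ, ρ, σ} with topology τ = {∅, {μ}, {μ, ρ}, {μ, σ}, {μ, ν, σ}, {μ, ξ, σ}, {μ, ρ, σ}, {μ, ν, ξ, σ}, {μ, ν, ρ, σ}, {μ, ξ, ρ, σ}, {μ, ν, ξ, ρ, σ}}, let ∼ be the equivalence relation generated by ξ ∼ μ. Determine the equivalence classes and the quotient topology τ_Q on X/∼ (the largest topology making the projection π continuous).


X/∼ = {[μ=ξ], [ν], [ρ], [σ]}; |τ_Q| = 5.

Equivalence classes: [μ=ξ], [ν], [ρ], [σ].
Quotient map π: X → X/∼ sends μ ↦ [μ=ξ], ν ↦ [ν], ξ ↦ [μ=ξ], ρ ↦ [ρ], σ ↦ [σ].
For each subset V ⊆ X/∼, compute π^{-1}(V) ⊆ X and check whether π^{-1}(V) ∈ τ. V is open in τ_Q iff π^{-1}(V) ∈ τ.
  V = {}: π^{-1}(V) = ∅ ∈ τ ✓.
  V = {[μ=ξ]}: π^{-1}(V) = {μ, ξ} ∉ τ ✗.
  V = {[ν]}: π^{-1}(V) = {ν} ∉ τ ✗.
  V = {[μ=ξ], [ν]}: π^{-1}(V) = {μ, ν, ξ} ∉ τ ✗.
  V = {[ρ]}: π^{-1}(V) = {ρ} ∉ τ ✗.
  V = {[μ=ξ], [ρ]}: π^{-1}(V) = {μ, ξ, ρ} ∉ τ ✗.
  V = {[ν], [ρ]}: π^{-1}(V) = {ν, ρ} ∉ τ ✗.
  V = {[μ=ξ], [ν], [ρ]}: π^{-1}(V) = {μ, ν, ξ, ρ} ∉ τ ✗.
  V = {[σ]}: π^{-1}(V) = {σ} ∉ τ ✗.
  V = {[μ=ξ], [σ]}: π^{-1}(V) = {μ, ξ, σ} ∈ τ ✓.
  V = {[ν], [σ]}: π^{-1}(V) = {ν, σ} ∉ τ ✗.
  V = {[μ=ξ], [ν], [σ]}: π^{-1}(V) = {μ, ν, ξ, σ} ∈ τ ✓.
  V = {[ρ], [σ]}: π^{-1}(V) = {ρ, σ} ∉ τ ✗.
  V = {[μ=ξ], [ρ], [σ]}: π^{-1}(V) = {μ, ξ, ρ, σ} ∈ τ ✓.
  V = {[ν], [ρ], [σ]}: π^{-1}(V) = {ν, ρ, σ} ∉ τ ✗.
  V = {[μ=ξ], [ν], [ρ], [σ]}: π^{-1}(V) = {μ, ν, ξ, ρ, σ} ∈ τ ✓.
Open sets in the quotient: τ_Q = {{}, {[μ=ξ], [σ]}, {[μ=ξ], [ν], [σ]}, {[μ=ξ], [ρ], [σ]}, {[μ=ξ], [ν], [ρ], [σ]}} (5 elements).


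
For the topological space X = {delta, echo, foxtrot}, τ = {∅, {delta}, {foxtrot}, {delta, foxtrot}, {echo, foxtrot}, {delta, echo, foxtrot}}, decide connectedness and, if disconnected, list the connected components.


(X, τ) is disconnected; components = [{delta}, {echo, foxtrot}].

Find clopen sets (U ∈ τ with X ∖ U ∈ τ):
  U = ∅, X ∖ U = {delta, echo, foxtrot} — both open, so U is clopen.
  U = {delta}, X ∖ U = {echo, foxtrot} — both open, so U is clopen.
  U = {echo, foxtrot}, X ∖ U = {delta} — both open, so U is clopen.
  U = {delta, echo, foxtrot}, X ∖ U = ∅ — both open, so U is clopen.
Nontrivial clopen(s) exist: e.g. {delta}. So (X, τ) is disconnected.
Compute connected components by grouping points that agree on all clopens:
  component: {delta}
  component: {echo, foxtrot}


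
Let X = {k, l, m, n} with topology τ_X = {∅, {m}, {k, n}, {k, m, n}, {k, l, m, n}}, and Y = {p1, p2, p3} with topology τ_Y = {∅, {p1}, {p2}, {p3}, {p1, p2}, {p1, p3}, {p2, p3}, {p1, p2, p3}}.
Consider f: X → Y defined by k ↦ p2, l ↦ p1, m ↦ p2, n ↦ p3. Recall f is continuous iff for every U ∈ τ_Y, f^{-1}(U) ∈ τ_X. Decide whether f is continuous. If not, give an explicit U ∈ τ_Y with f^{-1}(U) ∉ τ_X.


f is NOT continuous.

Compute f^{-1}(U) for each U ∈ τ_Y:
  U = ∅: f^{-1}(U) = ∅ ∈ τ_X ✓.
  U = {p1}: f^{-1}(U) = {l} ∉ τ_X ✗.
  U = {p2}: f^{-1}(U) = {k, m} ∉ τ_X ✗.
  U = {p3}: f^{-1}(U) = {n} ∉ τ_X ✗.
  U = {p1, p2}: f^{-1}(U) = {k, l, m} ∉ τ_X ✗.
  U = {p1, p3}: f^{-1}(U) = {l, n} ∉ τ_X ✗.
  U = {p2, p3}: f^{-1}(U) = {k, m, n} ∈ τ_X ✓.
  U = {p1, p2, p3}: f^{-1}(U) = {k, l, m, n} ∈ τ_X ✓.
Found U = {p1} with f^{-1}(U) = {l} not in τ_X. Therefore f is NOT continuous.


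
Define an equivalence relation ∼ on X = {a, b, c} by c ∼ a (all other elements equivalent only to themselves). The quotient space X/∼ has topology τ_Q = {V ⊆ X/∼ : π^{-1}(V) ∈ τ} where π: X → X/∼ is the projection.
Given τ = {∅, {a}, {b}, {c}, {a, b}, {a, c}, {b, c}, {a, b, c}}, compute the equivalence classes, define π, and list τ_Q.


X/∼ = {[a=c], [b]}; |τ_Q| = 4.

Equivalence classes: [a=c], [b].
Quotient map π: X → X/∼ sends a ↦ [a=c], b ↦ [b], c ↦ [a=c].
For each subset V ⊆ X/∼, compute π^{-1}(V) ⊆ X and check whether π^{-1}(V) ∈ τ. V is open in τ_Q iff π^{-1}(V) ∈ τ.
  V = {}: π^{-1}(V) = ∅ ∈ τ ✓.
  V = {[a=c]}: π^{-1}(V) = {a, c} ∈ τ ✓.
  V = {[b]}: π^{-1}(V) = {b} ∈ τ ✓.
  V = {[a=c], [b]}: π^{-1}(V) = {a, b, c} ∈ τ ✓.
Open sets in the quotient: τ_Q = {{}, {[a=c]}, {[b]}, {[a=c], [b]}} (4 elements).


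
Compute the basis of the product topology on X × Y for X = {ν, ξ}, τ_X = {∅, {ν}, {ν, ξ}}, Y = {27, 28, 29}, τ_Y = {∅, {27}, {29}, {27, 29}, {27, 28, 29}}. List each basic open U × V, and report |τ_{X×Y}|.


Basis B = {∅ × ∅, {ν} × {27}, {ν} × {29}, {ν} × {27, 29}, {ν, ξ} × {27}, {ν, ξ} × {29}, {ν} × {27, 28, 29}, {ν, ξ} × {27, 29}, {ν, ξ} × {27, 28, 29}}; |τ_{X×Y}| = 14.

Enumerate products U × V with U ∈ τ_X, V ∈ τ_Y (deduplicated):
  ∅ × ∅ = {} (∅)
  {ν} × {27} = {(ν,27)}
  {ν} × {29} = {(ν,29)}
  {ν} × {27, 29} = {(ν,27), (ν,29)}
  {ν, ξ} × {27} = {(ν,27), (ξ,27)}
  {ν, ξ} × {29} = {(ν,29), (ξ,29)}
  {ν} × {27, 28, 29} = {(ν,27), (ν,28), (ν,29)}
  {ν, ξ} × {27, 29} = {(ν,27), (ν,29), (ξ,27), (ξ,29)}
  {ν, ξ} × {27, 28, 29} = {(ν,27), (ν,28), (ν,29), (ξ,27), (ξ,28), (ξ,29)}
These 9 distinct sets form the basis B.
Close under arbitrary unions to get τ_{X×Y}; counting gives |τ_{X×Y}| = 14.


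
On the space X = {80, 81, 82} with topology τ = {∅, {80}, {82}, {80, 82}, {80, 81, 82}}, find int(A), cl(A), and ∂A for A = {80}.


int(A) = {80}, cl(A) = {80, 81}, ∂A = {81}.

Closed sets in (X, τ) are complements of opens:
  closed(X, τ) = {∅, {81}, {80, 81}, {81, 82}, {80, 81, 82}}.
int(A) = ⋃ {U ∈ τ : U ⊆ A}. Opens contained in A: ∅, {80}.
Taking the union of these: int(A) = {80}.
cl(A) = ⋂ {C closed : A ⊆ C}. Closed sets containing A: {80, 81}, {80, 81, 82}.
Intersecting these: cl(A) = {80, 81}.
∂A = cl(A) ∖ int(A) = {80, 81} ∖ {80} = {81}.


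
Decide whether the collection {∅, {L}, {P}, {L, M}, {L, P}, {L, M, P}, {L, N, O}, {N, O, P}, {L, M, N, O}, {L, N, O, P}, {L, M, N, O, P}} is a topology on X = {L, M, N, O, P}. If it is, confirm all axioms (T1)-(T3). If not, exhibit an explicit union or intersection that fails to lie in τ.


τ is NOT a topology on X.

Axiom (T1): ∅ ∈ τ? Yes; X ∈ τ? Yes.
Axiom (T2/T3): check pairwise unions and intersections of members of τ.
Counterexample for (T3): {L, N, O} ∩ {N, O, P} = {N, O} ∉ τ. Therefore τ is NOT a topology.


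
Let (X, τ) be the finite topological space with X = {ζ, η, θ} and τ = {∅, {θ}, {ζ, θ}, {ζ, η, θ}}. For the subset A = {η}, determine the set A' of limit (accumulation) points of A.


A' = ∅

For each x ∈ X, list the open sets U ∈ τ with x ∈ U, then check whether U ∩ (A ∖ {x}) ≠ ∅ for every such U.
  x = ζ: open {ζ, θ} ∋ x has {ζ, θ} ∩ (A ∖ {ζ}) = ∅, so x is NOT a limit point.
  x = η: open {ζ, η, θ} ∋ x has {ζ, η, θ} ∩ (A ∖ {η}) = ∅, so x is NOT a limit point.
  x = θ: open {θ} ∋ x has {θ} ∩ (A ∖ {θ}) = ∅, so x is NOT a limit point.
Collecting: A' = ∅.


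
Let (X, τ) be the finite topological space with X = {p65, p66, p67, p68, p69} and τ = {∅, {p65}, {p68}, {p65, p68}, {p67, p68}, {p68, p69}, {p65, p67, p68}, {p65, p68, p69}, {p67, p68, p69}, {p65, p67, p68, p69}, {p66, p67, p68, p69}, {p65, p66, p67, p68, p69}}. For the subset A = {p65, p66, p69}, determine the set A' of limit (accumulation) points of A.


A' = {p66}

For each x ∈ X, list the open sets U ∈ τ with x ∈ U, then check whether U ∩ (A ∖ {x}) ≠ ∅ for every such U.
  x = p65: open {p65} ∋ x has {p65} ∩ (A ∖ {p65}) = ∅, so x is NOT a limit point.
  x = p66: opens ∋ x are {p66, p67, p68, p69}, {p65, p66, p67, p68, p69}; each meets A ∖ {p66}, so x IS a limit point.
  x = p67: open {p67, p68} ∋ x has {p67, p68} ∩ (A ∖ {p67}) = ∅, so x is NOT a limit point.
  x = p68: open {p68} ∋ x has {p68} ∩ (A ∖ {p68}) = ∅, so x is NOT a limit point.
  x = p69: open {p68, p69} ∋ x has {p68, p69} ∩ (A ∖ {p69}) = ∅, so x is NOT a limit point.
Collecting: A' = {p66}.


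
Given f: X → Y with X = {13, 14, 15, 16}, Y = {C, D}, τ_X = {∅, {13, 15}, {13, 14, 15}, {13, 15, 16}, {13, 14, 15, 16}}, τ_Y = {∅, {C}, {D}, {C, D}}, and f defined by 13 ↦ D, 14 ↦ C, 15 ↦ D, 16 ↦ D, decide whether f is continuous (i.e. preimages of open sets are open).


f is NOT continuous.

Compute f^{-1}(U) for each U ∈ τ_Y:
  U = ∅: f^{-1}(U) = ∅ ∈ τ_X ✓.
  U = {C}: f^{-1}(U) = {14} ∉ τ_X ✗.
  U = {D}: f^{-1}(U) = {13, 15, 16} ∈ τ_X ✓.
  U = {C, D}: f^{-1}(U) = {13, 14, 15, 16} ∈ τ_X ✓.
Found U = {C} with f^{-1}(U) = {14} not in τ_X. Therefore f is NOT continuous.


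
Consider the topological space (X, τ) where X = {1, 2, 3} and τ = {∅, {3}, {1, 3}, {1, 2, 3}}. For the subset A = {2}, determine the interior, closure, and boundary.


int(A) = ∅, cl(A) = {2}, ∂A = {2}.

Closed sets in (X, τ) are complements of opens:
  closed(X, τ) = {∅, {2}, {1, 2}, {1, 2, 3}}.
int(A) = ⋃ {U ∈ τ : U ⊆ A}. Opens contained in A: ∅.
Taking the union of these: int(A) = ∅.
cl(A) = ⋂ {C closed : A ⊆ C}. Closed sets containing A: {2}, {1, 2}, {1, 2, 3}.
Intersecting these: cl(A) = {2}.
∂A = cl(A) ∖ int(A) = {2} ∖ ∅ = {2}.


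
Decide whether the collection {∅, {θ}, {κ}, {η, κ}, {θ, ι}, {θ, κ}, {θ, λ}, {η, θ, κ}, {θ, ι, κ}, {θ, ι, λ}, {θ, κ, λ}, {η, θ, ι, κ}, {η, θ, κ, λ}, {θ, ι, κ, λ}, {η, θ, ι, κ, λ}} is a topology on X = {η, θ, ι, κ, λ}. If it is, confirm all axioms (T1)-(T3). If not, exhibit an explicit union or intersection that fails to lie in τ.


τ IS a topology on X.

Axiom (T1): ∅ ∈ τ? Yes; X ∈ τ? Yes.
Axiom (T2/T3): check pairwise unions and intersections of members of τ.
All pairwise intersections and unions checked — each lies in τ. Therefore τ satisfies (T1), (T2), (T3): it IS a topology on X.


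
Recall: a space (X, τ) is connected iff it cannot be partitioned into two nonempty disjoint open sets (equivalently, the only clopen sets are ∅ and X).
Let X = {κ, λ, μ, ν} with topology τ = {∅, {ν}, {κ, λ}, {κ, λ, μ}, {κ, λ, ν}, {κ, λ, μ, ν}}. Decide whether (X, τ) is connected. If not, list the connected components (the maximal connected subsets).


(X, τ) is disconnected; components = [{ν}, {κ, λ, μ}].

Find clopen sets (U ∈ τ with X ∖ U ∈ τ):
  U = ∅, X ∖ U = {κ, λ, μ, ν} — both open, so U is clopen.
  U = {ν}, X ∖ U = {κ, λ, μ} — both open, so U is clopen.
  U = {κ, λ, μ}, X ∖ U = {ν} — both open, so U is clopen.
  U = {κ, λ, μ, ν}, X ∖ U = ∅ — both open, so U is clopen.
Nontrivial clopen(s) exist: e.g. {κ, λ, μ}. So (X, τ) is disconnected.
Compute connected components by grouping points that agree on all clopens:
  component: {ν}
  component: {κ, λ, μ}


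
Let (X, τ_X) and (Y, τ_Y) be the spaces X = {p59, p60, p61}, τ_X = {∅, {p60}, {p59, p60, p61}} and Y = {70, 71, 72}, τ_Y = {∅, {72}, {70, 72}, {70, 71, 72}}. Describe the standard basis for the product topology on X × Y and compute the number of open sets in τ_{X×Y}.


Basis B = {∅ × ∅, {p60} × {72}, {p60} × {70, 72}, {p59, p60, p61} × {72}, {p60} × {70, 71, 72}, {p59, p60, p61} × {70, 72}, {p59, p60, p61} × {70, 71, 72}}; |τ_{X×Y}| = 10.

Enumerate products U × V with U ∈ τ_X, V ∈ τ_Y (deduplicated):
  ∅ × ∅ = {} (∅)
  {p60} × {72} = {(p60,72)}
  {p60} × {70, 72} = {(p60,70), (p60,72)}
  {p59, p60, p61} × {72} = {(p59,72), (p60,72), (p61,72)}
  {p60} × {70, 71, 72} = {(p60,70), (p60,71), (p60,72)}
  {p59, p60, p61} × {70, 72} = {(p59,70), (p59,72), (p60,70), (p60,72), (p61,70), (p61,72)}
  {p59, p60, p61} × {70, 71, 72} = {(p59,70), (p59,71), (p59,72), (p60,70), (p60,71), (p60,72), (p61,70), (p61,71), (p61,72)}
These 7 distinct sets form the basis B.
Close under arbitrary unions to get τ_{X×Y}; counting gives |τ_{X×Y}| = 10.


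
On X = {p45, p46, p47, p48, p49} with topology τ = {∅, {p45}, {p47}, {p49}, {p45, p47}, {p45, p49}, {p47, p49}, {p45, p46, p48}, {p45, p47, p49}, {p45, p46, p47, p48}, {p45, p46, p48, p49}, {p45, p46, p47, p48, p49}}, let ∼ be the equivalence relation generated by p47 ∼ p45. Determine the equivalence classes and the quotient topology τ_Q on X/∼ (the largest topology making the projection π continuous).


X/∼ = {[p45=p47], [p46], [p48], [p49]}; |τ_Q| = 6.

Equivalence classes: [p45=p47], [p46], [p48], [p49].
Quotient map π: X → X/∼ sends p45 ↦ [p45=p47], p46 ↦ [p46], p47 ↦ [p45=p47], p48 ↦ [p48], p49 ↦ [p49].
For each subset V ⊆ X/∼, compute π^{-1}(V) ⊆ X and check whether π^{-1}(V) ∈ τ. V is open in τ_Q iff π^{-1}(V) ∈ τ.
  V = {}: π^{-1}(V) = ∅ ∈ τ ✓.
  V = {[p45=p47]}: π^{-1}(V) = {p45, p47} ∈ τ ✓.
  V = {[p46]}: π^{-1}(V) = {p46} ∉ τ ✗.
  V = {[p45=p47], [p46]}: π^{-1}(V) = {p45, p46, p47} ∉ τ ✗.
  V = {[p48]}: π^{-1}(V) = {p48} ∉ τ ✗.
  V = {[p45=p47], [p48]}: π^{-1}(V) = {p45, p47, p48} ∉ τ ✗.
  V = {[p46], [p48]}: π^{-1}(V) = {p46, p48} ∉ τ ✗.
  V = {[p45=p47], [p46], [p48]}: π^{-1}(V) = {p45, p46, p47, p48} ∈ τ ✓.
  V = {[p49]}: π^{-1}(V) = {p49} ∈ τ ✓.
  V = {[p45=p47], [p49]}: π^{-1}(V) = {p45, p47, p49} ∈ τ ✓.
  V = {[p46], [p49]}: π^{-1}(V) = {p46, p49} ∉ τ ✗.
  V = {[p45=p47], [p46], [p49]}: π^{-1}(V) = {p45, p46, p47, p49} ∉ τ ✗.
  V = {[p48], [p49]}: π^{-1}(V) = {p48, p49} ∉ τ ✗.
  V = {[p45=p47], [p48], [p49]}: π^{-1}(V) = {p45, p47, p48, p49} ∉ τ ✗.
  V = {[p46], [p48], [p49]}: π^{-1}(V) = {p46, p48, p49} ∉ τ ✗.
  V = {[p45=p47], [p46], [p48], [p49]}: π^{-1}(V) = {p45, p46, p47, p48, p49} ∈ τ ✓.
Open sets in the quotient: τ_Q = {{}, {[p45=p47]}, {[p45=p47], [p46], [p48]}, {[p49]}, {[p45=p47], [p49]}, {[p45=p47], [p46], [p48], [p49]}} (6 elements).


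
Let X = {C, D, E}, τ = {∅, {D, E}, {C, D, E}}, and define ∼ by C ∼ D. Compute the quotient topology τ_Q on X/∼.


X/∼ = {[C=D], [E]}; |τ_Q| = 2.

Equivalence classes: [C=D], [E].
Quotient map π: X → X/∼ sends C ↦ [C=D], D ↦ [C=D], E ↦ [E].
For each subset V ⊆ X/∼, compute π^{-1}(V) ⊆ X and check whether π^{-1}(V) ∈ τ. V is open in τ_Q iff π^{-1}(V) ∈ τ.
  V = {}: π^{-1}(V) = ∅ ∈ τ ✓.
  V = {[C=D]}: π^{-1}(V) = {C, D} ∉ τ ✗.
  V = {[E]}: π^{-1}(V) = {E} ∉ τ ✗.
  V = {[C=D], [E]}: π^{-1}(V) = {C, D, E} ∈ τ ✓.
Open sets in the quotient: τ_Q = {{}, {[C=D], [E]}} (2 elements).


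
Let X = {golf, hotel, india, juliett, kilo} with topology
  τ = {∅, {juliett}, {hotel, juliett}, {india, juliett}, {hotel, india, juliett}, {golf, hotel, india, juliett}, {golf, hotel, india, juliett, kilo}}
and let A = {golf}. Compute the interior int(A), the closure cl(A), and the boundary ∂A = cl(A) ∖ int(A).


int(A) = ∅, cl(A) = {golf, kilo}, ∂A = {golf, kilo}.

Closed sets in (X, τ) are complements of opens:
  closed(X, τ) = {∅, {kilo}, {golf, kilo}, {golf, hotel, kilo}, {golf, india, kilo}, {golf, hotel, india, kilo}, {golf, hotel, india, juliett, kilo}}.
int(A) = ⋃ {U ∈ τ : U ⊆ A}. Opens contained in A: ∅.
Taking the union of these: int(A) = ∅.
cl(A) = ⋂ {C closed : A ⊆ C}. Closed sets containing A: {golf, kilo}, {golf, hotel, kilo}, {golf, india, kilo}, {golf, hotel, india, kilo}, {golf, hotel, india, juliett, kilo}.
Intersecting these: cl(A) = {golf, kilo}.
∂A = cl(A) ∖ int(A) = {golf, kilo} ∖ ∅ = {golf, kilo}.


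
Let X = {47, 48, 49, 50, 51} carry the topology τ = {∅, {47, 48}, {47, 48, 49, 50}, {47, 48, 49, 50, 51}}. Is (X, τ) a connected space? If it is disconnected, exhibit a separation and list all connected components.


(X, τ) is connected.

Find clopen sets (U ∈ τ with X ∖ U ∈ τ):
  U = ∅, X ∖ U = {47, 48, 49, 50, 51} — both open, so U is clopen.
  U = {47, 48, 49, 50, 51}, X ∖ U = ∅ — both open, so U is clopen.
Only trivial clopens (∅ and X) exist, so (X, τ) is connected.
Compute connected components by grouping points that agree on all clopens:
  component: {47, 48, 49, 50, 51}


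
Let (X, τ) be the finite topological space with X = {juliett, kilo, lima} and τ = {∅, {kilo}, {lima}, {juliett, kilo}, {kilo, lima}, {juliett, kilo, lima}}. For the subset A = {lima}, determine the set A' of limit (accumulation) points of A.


A' = ∅

For each x ∈ X, list the open sets U ∈ τ with x ∈ U, then check whether U ∩ (A ∖ {x}) ≠ ∅ for every such U.
  x = juliett: open {juliett, kilo} ∋ x has {juliett, kilo} ∩ (A ∖ {juliett}) = ∅, so x is NOT a limit point.
  x = kilo: open {kilo} ∋ x has {kilo} ∩ (A ∖ {kilo}) = ∅, so x is NOT a limit point.
  x = lima: open {lima} ∋ x has {lima} ∩ (A ∖ {lima}) = ∅, so x is NOT a limit point.
Collecting: A' = ∅.


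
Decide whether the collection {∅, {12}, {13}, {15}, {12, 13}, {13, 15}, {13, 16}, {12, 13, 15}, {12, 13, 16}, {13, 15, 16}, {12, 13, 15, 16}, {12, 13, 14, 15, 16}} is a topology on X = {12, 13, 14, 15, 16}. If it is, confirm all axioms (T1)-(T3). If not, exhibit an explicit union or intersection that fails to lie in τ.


τ is NOT a topology on X.

Axiom (T1): ∅ ∈ τ? Yes; X ∈ τ? Yes.
Axiom (T2/T3): check pairwise unions and intersections of members of τ.
Counterexample for (T2): {12} ∪ {15} = {12, 15} ∉ τ. Therefore τ is NOT a topology.


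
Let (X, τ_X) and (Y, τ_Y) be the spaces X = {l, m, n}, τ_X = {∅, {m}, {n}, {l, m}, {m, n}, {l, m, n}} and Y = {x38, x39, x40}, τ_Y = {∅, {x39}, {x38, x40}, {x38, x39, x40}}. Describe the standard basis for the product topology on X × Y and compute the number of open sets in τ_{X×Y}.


Basis B = {∅ × ∅, {m} × {x39}, {n} × {x39}, {l, m} × {x39}, {m} × {x38, x40}, {m, n} × {x39}, {n} × {x38, x40}, {l, m, n} × {x39}, {m} × {x38, x39, x40}, {n} × {x38, x39, x40}, {l, m} × {x38, x40}, {m, n} × {x38, x40}, {l, m} × {x38, x39, x40}, {l, m, n} × {x38, x40}, {m, n} × {x38, x39, x40}, {l, m, n} × {x38, x39, x40}}; |τ_{X×Y}| = 36.

Enumerate products U × V with U ∈ τ_X, V ∈ τ_Y (deduplicated):
  ∅ × ∅ = {} (∅)
  {m} × {x39} = {(m,x39)}
  {n} × {x39} = {(n,x39)}
  {l, m} × {x39} = {(l,x39), (m,x39)}
  {m} × {x38, x40} = {(m,x38), (m,x40)}
  {m, n} × {x39} = {(m,x39), (n,x39)}
  {n} × {x38, x40} = {(n,x38), (n,x40)}
  {l, m, n} × {x39} = {(l,x39), (m,x39), (n,x39)}
  {m} × {x38, x39, x40} = {(m,x38), (m,x39), (m,x40)}
  {n} × {x38, x39, x40} = {(n,x38), (n,x39), (n,x40)}
  {l, m} × {x38, x40} = {(l,x38), (l,x40), (m,x38), (m,x40)}
  {m, n} × {x38, x40} = {(m,x38), (m,x40), (n,x38), (n,x40)}
  {l, m} × {x38, x39, x40} = {(l,x38), (l,x39), (l,x40), (m,x38), (m,x39), (m,x40)}
  {l, m, n} × {x38, x40} = {(l,x38), (l,x40), (m,x38), (m,x40), (n,x38), (n,x40)}
  {m, n} × {x38, x39, x40} = {(m,x38), (m,x39), (m,x40), (n,x38), (n,x39), (n,x40)}
  {l, m, n} × {x38, x39, x40} = {(l,x38), (l,x39), (l,x40), (m,x38), (m,x39), (m,x40), (n,x38), (n,x39), (n,x40)}
These 16 distinct sets form the basis B.
Close under arbitrary unions to get τ_{X×Y}; counting gives |τ_{X×Y}| = 36.


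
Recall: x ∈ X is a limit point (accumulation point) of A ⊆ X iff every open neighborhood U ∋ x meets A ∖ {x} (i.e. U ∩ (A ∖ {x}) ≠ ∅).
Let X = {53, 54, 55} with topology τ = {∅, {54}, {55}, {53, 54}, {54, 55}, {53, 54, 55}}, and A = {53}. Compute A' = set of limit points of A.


A' = ∅

For each x ∈ X, list the open sets U ∈ τ with x ∈ U, then check whether U ∩ (A ∖ {x}) ≠ ∅ for every such U.
  x = 53: open {53, 54} ∋ x has {53, 54} ∩ (A ∖ {53}) = ∅, so x is NOT a limit point.
  x = 54: open {54} ∋ x has {54} ∩ (A ∖ {54}) = ∅, so x is NOT a limit point.
  x = 55: open {55} ∋ x has {55} ∩ (A ∖ {55}) = ∅, so x is NOT a limit point.
Collecting: A' = ∅.


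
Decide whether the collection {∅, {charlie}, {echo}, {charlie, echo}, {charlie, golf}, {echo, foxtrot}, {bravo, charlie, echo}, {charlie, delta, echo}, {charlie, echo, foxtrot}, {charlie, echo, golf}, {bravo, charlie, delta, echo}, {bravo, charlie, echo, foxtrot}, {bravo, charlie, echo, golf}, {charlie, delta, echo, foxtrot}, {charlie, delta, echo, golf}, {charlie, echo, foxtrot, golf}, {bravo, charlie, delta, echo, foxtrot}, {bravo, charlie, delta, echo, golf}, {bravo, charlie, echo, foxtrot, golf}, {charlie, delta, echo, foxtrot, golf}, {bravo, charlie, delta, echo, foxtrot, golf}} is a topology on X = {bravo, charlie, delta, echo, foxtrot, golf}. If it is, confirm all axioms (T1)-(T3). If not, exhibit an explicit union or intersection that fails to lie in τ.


τ IS a topology on X.

Axiom (T1): ∅ ∈ τ? Yes; X ∈ τ? Yes.
Axiom (T2/T3): check pairwise unions and intersections of members of τ.
All pairwise intersections and unions checked — each lies in τ. Therefore τ satisfies (T1), (T2), (T3): it IS a topology on X.


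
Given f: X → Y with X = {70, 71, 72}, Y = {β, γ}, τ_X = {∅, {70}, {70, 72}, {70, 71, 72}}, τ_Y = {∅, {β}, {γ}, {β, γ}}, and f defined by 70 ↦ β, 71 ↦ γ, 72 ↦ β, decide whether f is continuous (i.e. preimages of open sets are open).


f is NOT continuous.

Compute f^{-1}(U) for each U ∈ τ_Y:
  U = ∅: f^{-1}(U) = ∅ ∈ τ_X ✓.
  U = {β}: f^{-1}(U) = {70, 72} ∈ τ_X ✓.
  U = {γ}: f^{-1}(U) = {71} ∉ τ_X ✗.
  U = {β, γ}: f^{-1}(U) = {70, 71, 72} ∈ τ_X ✓.
Found U = {γ} with f^{-1}(U) = {71} not in τ_X. Therefore f is NOT continuous.


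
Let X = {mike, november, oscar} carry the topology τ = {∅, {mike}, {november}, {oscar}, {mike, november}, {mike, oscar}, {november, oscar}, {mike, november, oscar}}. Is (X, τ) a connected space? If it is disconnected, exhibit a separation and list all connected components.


(X, τ) is disconnected; components = [{mike}, {november}, {oscar}].

Find clopen sets (U ∈ τ with X ∖ U ∈ τ):
  U = ∅, X ∖ U = {mike, november, oscar} — both open, so U is clopen.
  U = {mike}, X ∖ U = {november, oscar} — both open, so U is clopen.
  U = {november}, X ∖ U = {mike, oscar} — both open, so U is clopen.
  U = {oscar}, X ∖ U = {mike, november} — both open, so U is clopen.
  U = {mike, november}, X ∖ U = {oscar} — both open, so U is clopen.
  U = {mike, oscar}, X ∖ U = {november} — both open, so U is clopen.
  U = {november, oscar}, X ∖ U = {mike} — both open, so U is clopen.
  U = {mike, november, oscar}, X ∖ U = ∅ — both open, so U is clopen.
Nontrivial clopen(s) exist: e.g. {mike, november}. So (X, τ) is disconnected.
Compute connected components by grouping points that agree on all clopens:
  component: {mike}
  component: {november}
  component: {oscar}


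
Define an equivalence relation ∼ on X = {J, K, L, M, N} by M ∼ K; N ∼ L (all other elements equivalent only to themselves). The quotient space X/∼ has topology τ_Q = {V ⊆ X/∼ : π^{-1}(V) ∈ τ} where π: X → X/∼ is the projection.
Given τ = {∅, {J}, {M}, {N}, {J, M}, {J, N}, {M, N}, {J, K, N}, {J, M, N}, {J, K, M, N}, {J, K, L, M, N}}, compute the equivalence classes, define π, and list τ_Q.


X/∼ = {[J], [K=M], [L=N]}; |τ_Q| = 3.

Equivalence classes: [J], [K=M], [L=N].
Quotient map π: X → X/∼ sends J ↦ [J], K ↦ [K=M], L ↦ [L=N], M ↦ [K=M], N ↦ [L=N].
For each subset V ⊆ X/∼, compute π^{-1}(V) ⊆ X and check whether π^{-1}(V) ∈ τ. V is open in τ_Q iff π^{-1}(V) ∈ τ.
  V = {}: π^{-1}(V) = ∅ ∈ τ ✓.
  V = {[J]}: π^{-1}(V) = {J} ∈ τ ✓.
  V = {[K=M]}: π^{-1}(V) = {K, M} ∉ τ ✗.
  V = {[J], [K=M]}: π^{-1}(V) = {J, K, M} ∉ τ ✗.
  V = {[L=N]}: π^{-1}(V) = {L, N} ∉ τ ✗.
  V = {[J], [L=N]}: π^{-1}(V) = {J, L, N} ∉ τ ✗.
  V = {[K=M], [L=N]}: π^{-1}(V) = {K, L, M, N} ∉ τ ✗.
  V = {[J], [K=M], [L=N]}: π^{-1}(V) = {J, K, L, M, N} ∈ τ ✓.
Open sets in the quotient: τ_Q = {{}, {[J]}, {[J], [K=M], [L=N]}} (3 elements).


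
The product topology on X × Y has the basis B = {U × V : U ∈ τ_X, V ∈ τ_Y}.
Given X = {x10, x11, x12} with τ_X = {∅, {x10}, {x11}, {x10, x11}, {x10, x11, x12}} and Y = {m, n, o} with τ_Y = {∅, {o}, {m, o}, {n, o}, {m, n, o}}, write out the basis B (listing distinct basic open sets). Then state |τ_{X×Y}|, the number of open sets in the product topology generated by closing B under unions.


Basis B = {∅ × ∅, {x10} × {o}, {x11} × {o}, {x10} × {m, o}, {x10} × {n, o}, {x10, x11} × {o}, {x11} × {m, o}, {x11} × {n, o}, {x10} × {m, n, o}, {x10, x11, x12} × {o}, {x11} × {m, n, o}, {x10, x11} × {m, o}, {x10, x11} × {n, o}, {x10, x11} × {m, n, o}, {x10, x11, x12} × {m, o}, {x10, x11, x12} × {n, o}, {x10, x11, x12} × {m, n, o}}; |τ_{X×Y}| = 50.

Enumerate products U × V with U ∈ τ_X, V ∈ τ_Y (deduplicated):
  ∅ × ∅ = {} (∅)
  {x10} × {o} = {(x10,o)}
  {x11} × {o} = {(x11,o)}
  {x10} × {m, o} = {(x10,m), (x10,o)}
  {x10} × {n, o} = {(x10,n), (x10,o)}
  {x10, x11} × {o} = {(x10,o), (x11,o)}
  {x11} × {m, o} = {(x11,m), (x11,o)}
  {x11} × {n, o} = {(x11,n), (x11,o)}
  {x10} × {m, n, o} = {(x10,m), (x10,n), (x10,o)}
  {x10, x11, x12} × {o} = {(x10,o), (x11,o), (x12,o)}
  {x11} × {m, n, o} = {(x11,m), (x11,n), (x11,o)}
  {x10, x11} × {m, o} = {(x10,m), (x10,o), (x11,m), (x11,o)}
  {x10, x11} × {n, o} = {(x10,n), (x10,o), (x11,n), (x11,o)}
  {x10, x11} × {m, n, o} = {(x10,m), (x10,n), (x10,o), (x11,m), (x11,n), (x11,o)}
  {x10, x11, x12} × {m, o} = {(x10,m), (x10,o), (x11,m), (x11,o), (x12,m), (x12,o)}
  {x10, x11, x12} × {n, o} = {(x10,n), (x10,o), (x11,n), (x11,o), (x12,n), (x12,o)}
  {x10, x11, x12} × {m, n, o} = {(x10,m), (x10,n), (x10,o), (x11,m), (x11,n), (x11,o), (x12,m), (x12,n), (x12,o)}
These 17 distinct sets form the basis B.
Close under arbitrary unions to get τ_{X×Y}; counting gives |τ_{X×Y}| = 50.


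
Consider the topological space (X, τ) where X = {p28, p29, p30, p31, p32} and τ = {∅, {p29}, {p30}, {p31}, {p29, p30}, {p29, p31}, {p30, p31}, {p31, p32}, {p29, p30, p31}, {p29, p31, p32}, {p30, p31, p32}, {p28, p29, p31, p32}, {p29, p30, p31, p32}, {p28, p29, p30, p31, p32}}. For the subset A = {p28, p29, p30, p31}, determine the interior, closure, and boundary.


int(A) = {p29, p30, p31}, cl(A) = {p28, p29, p30, p31, p32}, ∂A = {p28, p32}.

Closed sets in (X, τ) are complements of opens:
  closed(X, τ) = {∅, {p28}, {p30}, {p28, p29}, {p28, p30}, {p28, p32}, {p28, p29, p30}, {p28, p29, p32}, {p28, p30, p32}, {p28, p31, p32}, {p28, p29, p30, p32}, {p28, p29, p31, p32}, {p28, p30, p31, p32}, {p28, p29, p30, p31, p32}}.
int(A) = ⋃ {U ∈ τ : U ⊆ A}. Opens contained in A: ∅, {p29}, {p30}, {p31}, {p29, p30}, {p29, p31}, {p30, p31}, {p29, p30, p31}.
Taking the union of these: int(A) = {p29, p30, p31}.
cl(A) = ⋂ {C closed : A ⊆ C}. Closed sets containing A: {p28, p29, p30, p31, p32}.
Intersecting these: cl(A) = {p28, p29, p30, p31, p32}.
∂A = cl(A) ∖ int(A) = {p28, p29, p30, p31, p32} ∖ {p29, p30, p31} = {p28, p32}.


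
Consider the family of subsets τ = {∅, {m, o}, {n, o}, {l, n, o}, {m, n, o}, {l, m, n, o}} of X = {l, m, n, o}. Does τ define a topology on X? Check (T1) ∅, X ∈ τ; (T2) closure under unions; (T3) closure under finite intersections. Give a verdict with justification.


τ is NOT a topology on X.

Axiom (T1): ∅ ∈ τ? Yes; X ∈ τ? Yes.
Axiom (T2/T3): check pairwise unions and intersections of members of τ.
Counterexample for (T3): {m, o} ∩ {n, o} = {o} ∉ τ. Therefore τ is NOT a topology.


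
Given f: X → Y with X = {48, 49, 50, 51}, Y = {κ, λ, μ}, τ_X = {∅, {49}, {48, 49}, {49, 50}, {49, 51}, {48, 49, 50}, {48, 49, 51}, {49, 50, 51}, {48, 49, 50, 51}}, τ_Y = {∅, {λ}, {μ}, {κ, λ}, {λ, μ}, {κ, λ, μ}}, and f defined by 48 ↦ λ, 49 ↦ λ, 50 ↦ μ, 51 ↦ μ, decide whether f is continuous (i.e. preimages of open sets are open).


f is NOT continuous.

Compute f^{-1}(U) for each U ∈ τ_Y:
  U = ∅: f^{-1}(U) = ∅ ∈ τ_X ✓.
  U = {λ}: f^{-1}(U) = {48, 49} ∈ τ_X ✓.
  U = {μ}: f^{-1}(U) = {50, 51} ∉ τ_X ✗.
  U = {κ, λ}: f^{-1}(U) = {48, 49} ∈ τ_X ✓.
  U = {λ, μ}: f^{-1}(U) = {48, 49, 50, 51} ∈ τ_X ✓.
  U = {κ, λ, μ}: f^{-1}(U) = {48, 49, 50, 51} ∈ τ_X ✓.
Found U = {μ} with f^{-1}(U) = {50, 51} not in τ_X. Therefore f is NOT continuous.


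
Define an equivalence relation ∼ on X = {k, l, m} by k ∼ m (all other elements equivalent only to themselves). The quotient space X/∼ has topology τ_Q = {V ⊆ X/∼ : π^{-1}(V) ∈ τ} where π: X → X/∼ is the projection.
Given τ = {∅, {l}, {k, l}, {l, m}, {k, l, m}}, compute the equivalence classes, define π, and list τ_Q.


X/∼ = {[k=m], [l]}; |τ_Q| = 3.

Equivalence classes: [k=m], [l].
Quotient map π: X → X/∼ sends k ↦ [k=m], l ↦ [l], m ↦ [k=m].
For each subset V ⊆ X/∼, compute π^{-1}(V) ⊆ X and check whether π^{-1}(V) ∈ τ. V is open in τ_Q iff π^{-1}(V) ∈ τ.
  V = {}: π^{-1}(V) = ∅ ∈ τ ✓.
  V = {[k=m]}: π^{-1}(V) = {k, m} ∉ τ ✗.
  V = {[l]}: π^{-1}(V) = {l} ∈ τ ✓.
  V = {[k=m], [l]}: π^{-1}(V) = {k, l, m} ∈ τ ✓.
Open sets in the quotient: τ_Q = {{}, {[l]}, {[k=m], [l]}} (3 elements).


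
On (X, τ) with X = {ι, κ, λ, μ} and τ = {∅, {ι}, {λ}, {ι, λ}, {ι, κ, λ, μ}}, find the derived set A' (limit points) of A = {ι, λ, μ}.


A' = {κ, μ}

For each x ∈ X, list the open sets U ∈ τ with x ∈ U, then check whether U ∩ (A ∖ {x}) ≠ ∅ for every such U.
  x = ι: open {ι} ∋ x has {ι} ∩ (A ∖ {ι}) = ∅, so x is NOT a limit point.
  x = κ: opens ∋ x are {ι, κ, λ, μ}; each meets A ∖ {κ}, so x IS a limit point.
  x = λ: open {λ} ∋ x has {λ} ∩ (A ∖ {λ}) = ∅, so x is NOT a limit point.
  x = μ: opens ∋ x are {ι, κ, λ, μ}; each meets A ∖ {μ}, so x IS a limit point.
Collecting: A' = {κ, μ}.


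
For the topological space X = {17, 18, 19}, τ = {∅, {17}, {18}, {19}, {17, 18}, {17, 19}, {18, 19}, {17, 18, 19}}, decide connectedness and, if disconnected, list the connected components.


(X, τ) is disconnected; components = [{17}, {18}, {19}].

Find clopen sets (U ∈ τ with X ∖ U ∈ τ):
  U = ∅, X ∖ U = {17, 18, 19} — both open, so U is clopen.
  U = {17}, X ∖ U = {18, 19} — both open, so U is clopen.
  U = {18}, X ∖ U = {17, 19} — both open, so U is clopen.
  U = {19}, X ∖ U = {17, 18} — both open, so U is clopen.
  U = {17, 18}, X ∖ U = {19} — both open, so U is clopen.
  U = {17, 19}, X ∖ U = {18} — both open, so U is clopen.
  U = {18, 19}, X ∖ U = {17} — both open, so U is clopen.
  U = {17, 18, 19}, X ∖ U = ∅ — both open, so U is clopen.
Nontrivial clopen(s) exist: e.g. {17}. So (X, τ) is disconnected.
Compute connected components by grouping points that agree on all clopens:
  component: {17}
  component: {18}
  component: {19}


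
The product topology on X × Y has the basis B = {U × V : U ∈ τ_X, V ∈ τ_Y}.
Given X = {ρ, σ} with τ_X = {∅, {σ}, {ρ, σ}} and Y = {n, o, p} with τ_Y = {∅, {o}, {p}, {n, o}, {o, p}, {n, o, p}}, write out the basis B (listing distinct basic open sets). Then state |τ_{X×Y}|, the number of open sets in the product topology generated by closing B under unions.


Basis B = {∅ × ∅, {σ} × {o}, {σ} × {p}, {ρ, σ} × {o}, {ρ, σ} × {p}, {σ} × {n, o}, {σ} × {o, p}, {σ} × {n, o, p}, {ρ, σ} × {n, o}, {ρ, σ} × {o, p}, {ρ, σ} × {n, o, p}}; |τ_{X×Y}| = 18.

Enumerate products U × V with U ∈ τ_X, V ∈ τ_Y (deduplicated):
  ∅ × ∅ = {} (∅)
  {σ} × {o} = {(σ,o)}
  {σ} × {p} = {(σ,p)}
  {ρ, σ} × {o} = {(ρ,o), (σ,o)}
  {ρ, σ} × {p} = {(ρ,p), (σ,p)}
  {σ} × {n, o} = {(σ,n), (σ,o)}
  {σ} × {o, p} = {(σ,o), (σ,p)}
  {σ} × {n, o, p} = {(σ,n), (σ,o), (σ,p)}
  {ρ, σ} × {n, o} = {(ρ,n), (ρ,o), (σ,n), (σ,o)}
  {ρ, σ} × {o, p} = {(ρ,o), (ρ,p), (σ,o), (σ,p)}
  {ρ, σ} × {n, o, p} = {(ρ,n), (ρ,o), (ρ,p), (σ,n), (σ,o), (σ,p)}
These 11 distinct sets form the basis B.
Close under arbitrary unions to get τ_{X×Y}; counting gives |τ_{X×Y}| = 18.


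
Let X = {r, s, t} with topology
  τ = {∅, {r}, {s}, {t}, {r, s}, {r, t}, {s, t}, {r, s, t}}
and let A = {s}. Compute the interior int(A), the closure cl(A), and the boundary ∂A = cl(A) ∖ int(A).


int(A) = {s}, cl(A) = {s}, ∂A = ∅.

Closed sets in (X, τ) are complements of opens:
  closed(X, τ) = {∅, {r}, {s}, {t}, {r, s}, {r, t}, {s, t}, {r, s, t}}.
int(A) = ⋃ {U ∈ τ : U ⊆ A}. Opens contained in A: ∅, {s}.
Taking the union of these: int(A) = {s}.
cl(A) = ⋂ {C closed : A ⊆ C}. Closed sets containing A: {s}, {r, s}, {s, t}, {r, s, t}.
Intersecting these: cl(A) = {s}.
∂A = cl(A) ∖ int(A) = {s} ∖ {s} = ∅.


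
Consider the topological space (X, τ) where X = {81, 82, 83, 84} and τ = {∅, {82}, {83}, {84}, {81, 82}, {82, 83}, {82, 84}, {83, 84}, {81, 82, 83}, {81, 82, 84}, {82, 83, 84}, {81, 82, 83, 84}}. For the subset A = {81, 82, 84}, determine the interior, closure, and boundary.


int(A) = {81, 82, 84}, cl(A) = {81, 82, 84}, ∂A = ∅.

Closed sets in (X, τ) are complements of opens:
  closed(X, τ) = {∅, {81}, {83}, {84}, {81, 82}, {81, 83}, {81, 84}, {83, 84}, {81, 82, 83}, {81, 82, 84}, {81, 83, 84}, {81, 82, 83, 84}}.
int(A) = ⋃ {U ∈ τ : U ⊆ A}. Opens contained in A: ∅, {82}, {84}, {81, 82}, {82, 84}, {81, 82, 84}.
Taking the union of these: int(A) = {81, 82, 84}.
cl(A) = ⋂ {C closed : A ⊆ C}. Closed sets containing A: {81, 82, 84}, {81, 82, 83, 84}.
Intersecting these: cl(A) = {81, 82, 84}.
∂A = cl(A) ∖ int(A) = {81, 82, 84} ∖ {81, 82, 84} = ∅.


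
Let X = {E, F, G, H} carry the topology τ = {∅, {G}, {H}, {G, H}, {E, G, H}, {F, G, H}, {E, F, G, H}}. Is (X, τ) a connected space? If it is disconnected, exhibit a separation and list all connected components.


(X, τ) is connected.

Find clopen sets (U ∈ τ with X ∖ U ∈ τ):
  U = ∅, X ∖ U = {E, F, G, H} — both open, so U is clopen.
  U = {E, F, G, H}, X ∖ U = ∅ — both open, so U is clopen.
Only trivial clopens (∅ and X) exist, so (X, τ) is connected.
Compute connected components by grouping points that agree on all clopens:
  component: {E, F, G, H}


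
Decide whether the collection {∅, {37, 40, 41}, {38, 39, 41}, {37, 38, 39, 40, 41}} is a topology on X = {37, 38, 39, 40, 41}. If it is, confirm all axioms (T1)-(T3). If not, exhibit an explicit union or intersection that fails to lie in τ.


τ is NOT a topology on X.

Axiom (T1): ∅ ∈ τ? Yes; X ∈ τ? Yes.
Axiom (T2/T3): check pairwise unions and intersections of members of τ.
Counterexample for (T3): {37, 40, 41} ∩ {38, 39, 41} = {41} ∉ τ. Therefore τ is NOT a topology.
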